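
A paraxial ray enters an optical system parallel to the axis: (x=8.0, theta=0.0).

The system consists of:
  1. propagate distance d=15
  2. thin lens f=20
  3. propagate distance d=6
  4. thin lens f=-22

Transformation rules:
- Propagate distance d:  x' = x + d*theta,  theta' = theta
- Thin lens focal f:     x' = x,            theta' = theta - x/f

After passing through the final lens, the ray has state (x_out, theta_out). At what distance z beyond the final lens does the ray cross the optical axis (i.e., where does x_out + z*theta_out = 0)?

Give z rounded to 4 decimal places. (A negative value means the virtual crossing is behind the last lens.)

Answer: 38.5000

Derivation:
Initial: x=8.0000 theta=0.0000
After 1 (propagate distance d=15): x=8.0000 theta=0.0000
After 2 (thin lens f=20): x=8.0000 theta=-0.4000
After 3 (propagate distance d=6): x=5.6000 theta=-0.4000
After 4 (thin lens f=-22): x=5.6000 theta=-8/55 (≈-0.1455)
z_focus = -x_out/theta_out = -(5.6000)/(-8/55) = 38.5000
Rounded to 4 decimal places: z = 38.5000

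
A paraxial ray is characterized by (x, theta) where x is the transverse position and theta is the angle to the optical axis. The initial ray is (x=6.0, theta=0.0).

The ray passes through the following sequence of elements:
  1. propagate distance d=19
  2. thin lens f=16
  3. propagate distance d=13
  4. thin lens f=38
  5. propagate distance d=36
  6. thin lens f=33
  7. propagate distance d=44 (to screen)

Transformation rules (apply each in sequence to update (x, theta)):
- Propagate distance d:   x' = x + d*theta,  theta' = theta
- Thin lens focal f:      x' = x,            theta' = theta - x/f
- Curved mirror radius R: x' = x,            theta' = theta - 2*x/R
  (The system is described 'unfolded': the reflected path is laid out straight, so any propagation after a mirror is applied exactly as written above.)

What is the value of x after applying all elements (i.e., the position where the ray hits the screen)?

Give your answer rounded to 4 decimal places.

Answer: -13.3224

Derivation:
Initial: x=6.0000 theta=0.0000
After 1 (propagate distance d=19): x=6.0000 theta=0.0000
After 2 (thin lens f=16): x=6.0000 theta=-0.3750
After 3 (propagate distance d=13): x=1.1250 theta=-0.3750
After 4 (thin lens f=38): x=1.1250 theta=-123/304 (≈-0.4046)
After 5 (propagate distance d=36): x=-2043/152 (≈-13.4408) theta=-123/304 (≈-0.4046)
After 6 (thin lens f=33): x=-2043/152 (≈-13.4408) theta=9/3344 (≈0.0027)
After 7 (propagate distance d=44 (to screen)): x=-2025/152 (≈-13.3224) theta=9/3344 (≈0.0027)
Rounded to 4 decimal places: x = -13.3224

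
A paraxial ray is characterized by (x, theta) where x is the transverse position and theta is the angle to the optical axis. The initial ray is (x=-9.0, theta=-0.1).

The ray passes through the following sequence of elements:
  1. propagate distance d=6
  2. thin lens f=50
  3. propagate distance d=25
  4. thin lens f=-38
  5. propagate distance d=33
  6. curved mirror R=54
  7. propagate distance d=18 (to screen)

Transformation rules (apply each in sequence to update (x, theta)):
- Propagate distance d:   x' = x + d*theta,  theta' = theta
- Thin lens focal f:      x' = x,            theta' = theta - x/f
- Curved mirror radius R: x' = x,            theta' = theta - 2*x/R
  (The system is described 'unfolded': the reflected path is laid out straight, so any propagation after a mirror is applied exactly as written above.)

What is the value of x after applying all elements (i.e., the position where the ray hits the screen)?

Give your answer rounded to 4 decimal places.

Answer: -5.3364

Derivation:
Initial: x=-9.0000 theta=-0.1000
After 1 (propagate distance d=6): x=-9.6000 theta=-0.1000
After 2 (thin lens f=50): x=-9.6000 theta=0.0920
After 3 (propagate distance d=25): x=-7.3000 theta=0.0920
After 4 (thin lens f=-38): x=-7.3000 theta=-951/9500 (≈-0.1001)
After 5 (propagate distance d=33): x=-100733/9500 (≈-10.6035) theta=-951/9500 (≈-0.1001)
After 6 (curved mirror R=54): x=-100733/9500 (≈-10.6035) theta=18764/64125 (≈0.2926)
After 7 (propagate distance d=18 (to screen)): x=-152087/28500 (≈-5.3364) theta=18764/64125 (≈0.2926)
Rounded to 4 decimal places: x = -5.3364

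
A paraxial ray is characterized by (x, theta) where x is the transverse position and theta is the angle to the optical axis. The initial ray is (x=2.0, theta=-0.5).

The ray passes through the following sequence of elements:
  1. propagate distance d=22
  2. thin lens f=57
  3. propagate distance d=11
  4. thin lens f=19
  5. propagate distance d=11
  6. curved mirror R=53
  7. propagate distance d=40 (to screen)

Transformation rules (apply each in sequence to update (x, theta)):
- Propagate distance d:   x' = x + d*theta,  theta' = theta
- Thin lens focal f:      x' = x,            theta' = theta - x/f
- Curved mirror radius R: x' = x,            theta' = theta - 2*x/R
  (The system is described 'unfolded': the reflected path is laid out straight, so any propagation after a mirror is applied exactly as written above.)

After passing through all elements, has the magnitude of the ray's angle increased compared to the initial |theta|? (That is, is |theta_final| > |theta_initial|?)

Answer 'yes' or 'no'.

Initial: x=2.0000 theta=-0.5000
After 1 (propagate distance d=22): x=-9.0000 theta=-0.5000
After 2 (thin lens f=57): x=-9.0000 theta=-13/38 (≈-0.3421)
After 3 (propagate distance d=11): x=-485/38 (≈-12.7632) theta=-13/38 (≈-0.3421)
After 4 (thin lens f=19): x=-485/38 (≈-12.7632) theta=119/361 (≈0.3296)
After 5 (propagate distance d=11): x=-6597/722 (≈-9.1371) theta=119/361 (≈0.3296)
After 6 (curved mirror R=53): x=-6597/722 (≈-9.1371) theta=12904/19133 (≈0.6744)
After 7 (propagate distance d=40 (to screen)): x=682679/38266 (≈17.8404) theta=12904/19133 (≈0.6744)
|theta_initial|=0.5000 |theta_final|=12904/19133 (≈0.6744) -> increased

Answer: yes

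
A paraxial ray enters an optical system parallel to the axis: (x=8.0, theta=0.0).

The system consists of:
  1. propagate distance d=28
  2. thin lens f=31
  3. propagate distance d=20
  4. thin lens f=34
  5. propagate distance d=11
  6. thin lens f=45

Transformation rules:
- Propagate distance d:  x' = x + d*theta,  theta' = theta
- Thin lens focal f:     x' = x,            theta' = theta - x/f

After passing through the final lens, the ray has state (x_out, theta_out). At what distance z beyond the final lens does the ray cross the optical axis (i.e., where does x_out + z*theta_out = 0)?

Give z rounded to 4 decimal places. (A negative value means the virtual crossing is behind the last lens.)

Answer: -2.8598

Derivation:
Initial: x=8.0000 theta=0.0000
After 1 (propagate distance d=28): x=8.0000 theta=0.0000
After 2 (thin lens f=31): x=8.0000 theta=-8/31 (≈-0.2581)
After 3 (propagate distance d=20): x=88/31 (≈2.8387) theta=-8/31 (≈-0.2581)
After 4 (thin lens f=34): x=88/31 (≈2.8387) theta=-180/527 (≈-0.3416)
After 5 (propagate distance d=11): x=-484/527 (≈-0.9184) theta=-180/527 (≈-0.3416)
After 6 (thin lens f=45): x=-484/527 (≈-0.9184) theta=-448/1395 (≈-0.3211)
z_focus = -x_out/theta_out = -(-484/527)/(-448/1395) = -5445/1904 ≈ -2.8598
Rounded to 4 decimal places: z = -2.8598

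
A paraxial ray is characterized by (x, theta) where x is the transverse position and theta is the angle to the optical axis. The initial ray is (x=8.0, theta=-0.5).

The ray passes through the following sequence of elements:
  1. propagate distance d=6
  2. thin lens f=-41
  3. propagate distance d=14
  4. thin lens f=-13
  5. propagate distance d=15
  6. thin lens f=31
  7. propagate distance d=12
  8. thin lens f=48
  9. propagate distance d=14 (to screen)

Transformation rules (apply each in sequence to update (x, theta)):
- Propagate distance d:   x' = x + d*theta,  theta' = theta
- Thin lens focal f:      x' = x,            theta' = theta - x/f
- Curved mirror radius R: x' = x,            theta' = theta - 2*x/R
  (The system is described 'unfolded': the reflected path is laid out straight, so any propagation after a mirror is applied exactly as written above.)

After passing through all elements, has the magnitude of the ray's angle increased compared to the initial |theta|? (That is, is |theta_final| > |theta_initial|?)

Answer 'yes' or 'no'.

Initial: x=8.0000 theta=-0.5000
After 1 (propagate distance d=6): x=5.0000 theta=-0.5000
After 2 (thin lens f=-41): x=5.0000 theta=-31/82 (≈-0.3780)
After 3 (propagate distance d=14): x=-12/41 (≈-0.2927) theta=-31/82 (≈-0.3780)
After 4 (thin lens f=-13): x=-12/41 (≈-0.2927) theta=-427/1066 (≈-0.4006)
After 5 (propagate distance d=15): x=-6717/1066 (≈-6.3011) theta=-427/1066 (≈-0.4006)
After 6 (thin lens f=31): x=-6717/1066 (≈-6.3011) theta=-3260/16523 (≈-0.1973)
After 7 (propagate distance d=12): x=-6987/806 (≈-8.6687) theta=-3260/16523 (≈-0.1973)
After 8 (thin lens f=48): x=-6987/806 (≈-8.6687) theta=-8831/528736 (≈-0.0167)
After 9 (propagate distance d=14 (to screen)): x=-2353553/264368 (≈-8.9026) theta=-8831/528736 (≈-0.0167)
|theta_initial|=0.5000 |theta_final|=8831/528736 (≈0.0167) -> not increased

Answer: no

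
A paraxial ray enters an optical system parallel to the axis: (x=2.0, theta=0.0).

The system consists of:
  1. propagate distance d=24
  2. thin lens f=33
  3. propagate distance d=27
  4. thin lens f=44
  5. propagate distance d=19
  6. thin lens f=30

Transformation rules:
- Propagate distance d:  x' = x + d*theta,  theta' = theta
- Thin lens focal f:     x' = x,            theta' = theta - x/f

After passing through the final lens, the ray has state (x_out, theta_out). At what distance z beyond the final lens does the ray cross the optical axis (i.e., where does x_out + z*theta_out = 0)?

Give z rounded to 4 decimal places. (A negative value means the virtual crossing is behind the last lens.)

Answer: -25.2826

Derivation:
Initial: x=2.0000 theta=0.0000
After 1 (propagate distance d=24): x=2.0000 theta=0.0000
After 2 (thin lens f=33): x=2.0000 theta=-2/33 (≈-0.0606)
After 3 (propagate distance d=27): x=4/11 (≈0.3636) theta=-2/33 (≈-0.0606)
After 4 (thin lens f=44): x=4/11 (≈0.3636) theta=-25/363 (≈-0.0689)
After 5 (propagate distance d=19): x=-343/363 (≈-0.9449) theta=-25/363 (≈-0.0689)
After 6 (thin lens f=30): x=-343/363 (≈-0.9449) theta=-37/990 (≈-0.0374)
z_focus = -x_out/theta_out = -(-343/363)/(-37/990) = -10290/407 ≈ -25.2826
Rounded to 4 decimal places: z = -25.2826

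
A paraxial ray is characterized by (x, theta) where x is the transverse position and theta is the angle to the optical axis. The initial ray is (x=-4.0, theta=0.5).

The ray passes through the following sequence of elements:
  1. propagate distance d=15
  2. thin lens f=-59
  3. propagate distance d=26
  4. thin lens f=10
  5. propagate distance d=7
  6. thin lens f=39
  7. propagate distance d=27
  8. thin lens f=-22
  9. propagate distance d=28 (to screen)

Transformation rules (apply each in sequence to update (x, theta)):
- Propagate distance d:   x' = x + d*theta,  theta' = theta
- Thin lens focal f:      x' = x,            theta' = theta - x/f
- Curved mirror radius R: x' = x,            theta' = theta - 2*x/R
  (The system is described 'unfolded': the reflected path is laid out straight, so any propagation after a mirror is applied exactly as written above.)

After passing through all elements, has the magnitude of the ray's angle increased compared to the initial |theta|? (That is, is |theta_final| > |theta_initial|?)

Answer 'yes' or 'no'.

Initial: x=-4.0000 theta=0.5000
After 1 (propagate distance d=15): x=3.5000 theta=0.5000
After 2 (thin lens f=-59): x=3.5000 theta=33/59 (≈0.5593)
After 3 (propagate distance d=26): x=2129/118 (≈18.0424) theta=33/59 (≈0.5593)
After 4 (thin lens f=10): x=2129/118 (≈18.0424) theta=-1469/1180 (≈-1.2449)
After 5 (propagate distance d=7): x=11007/1180 (≈9.3280) theta=-1469/1180 (≈-1.2449)
After 6 (thin lens f=39): x=11007/1180 (≈9.3280) theta=-11383/7670 (≈-1.4841)
After 7 (propagate distance d=27): x=-471591/15340 (≈-30.7426) theta=-11383/7670 (≈-1.4841)
After 8 (thin lens f=-22): x=-471591/15340 (≈-30.7426) theta=-972443/337480 (≈-2.8815)
After 9 (propagate distance d=28 (to screen)): x=-18801703/168740 (≈-111.4241) theta=-972443/337480 (≈-2.8815)
|theta_initial|=0.5000 |theta_final|=972443/337480 (≈2.8815) -> increased

Answer: yes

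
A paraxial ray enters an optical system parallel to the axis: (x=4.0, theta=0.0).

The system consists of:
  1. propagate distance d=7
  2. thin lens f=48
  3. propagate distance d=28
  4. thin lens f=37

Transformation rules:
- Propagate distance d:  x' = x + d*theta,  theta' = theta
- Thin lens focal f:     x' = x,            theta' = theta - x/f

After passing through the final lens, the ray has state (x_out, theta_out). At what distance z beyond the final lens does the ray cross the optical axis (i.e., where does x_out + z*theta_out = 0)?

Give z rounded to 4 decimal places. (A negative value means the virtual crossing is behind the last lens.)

Initial: x=4.0000 theta=0.0000
After 1 (propagate distance d=7): x=4.0000 theta=0.0000
After 2 (thin lens f=48): x=4.0000 theta=-1/12 (≈-0.0833)
After 3 (propagate distance d=28): x=5/3 (≈1.6667) theta=-1/12 (≈-0.0833)
After 4 (thin lens f=37): x=5/3 (≈1.6667) theta=-19/148 (≈-0.1284)
z_focus = -x_out/theta_out = -(5/3)/(-19/148) = 740/57 ≈ 12.9825
Rounded to 4 decimal places: z = 12.9825

Answer: 12.9825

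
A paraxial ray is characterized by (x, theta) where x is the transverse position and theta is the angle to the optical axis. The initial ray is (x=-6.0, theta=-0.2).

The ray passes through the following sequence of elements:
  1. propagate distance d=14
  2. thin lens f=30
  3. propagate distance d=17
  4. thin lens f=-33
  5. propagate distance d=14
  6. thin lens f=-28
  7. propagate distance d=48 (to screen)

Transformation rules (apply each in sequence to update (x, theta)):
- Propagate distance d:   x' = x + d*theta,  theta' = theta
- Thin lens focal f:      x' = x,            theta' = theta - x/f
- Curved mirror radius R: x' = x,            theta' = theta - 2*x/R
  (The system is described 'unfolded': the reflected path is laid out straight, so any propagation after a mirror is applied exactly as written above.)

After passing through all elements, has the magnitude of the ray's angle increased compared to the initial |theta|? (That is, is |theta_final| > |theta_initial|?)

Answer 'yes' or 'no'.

Initial: x=-6.0000 theta=-0.2000
After 1 (propagate distance d=14): x=-8.8000 theta=-0.2000
After 2 (thin lens f=30): x=-8.8000 theta=7/75 (≈0.0933)
After 3 (propagate distance d=17): x=-541/75 (≈-7.2133) theta=7/75 (≈0.0933)
After 4 (thin lens f=-33): x=-541/75 (≈-7.2133) theta=-62/495 (≈-0.1253)
After 5 (propagate distance d=14): x=-22193/2475 (≈-8.9669) theta=-62/495 (≈-0.1253)
After 6 (thin lens f=-28): x=-22193/2475 (≈-8.9669) theta=-10291/23100 (≈-0.4455)
After 7 (propagate distance d=48 (to screen)): x=-525827/17325 (≈-30.3508) theta=-10291/23100 (≈-0.4455)
|theta_initial|=0.2000 |theta_final|=10291/23100 (≈0.4455) -> increased

Answer: yes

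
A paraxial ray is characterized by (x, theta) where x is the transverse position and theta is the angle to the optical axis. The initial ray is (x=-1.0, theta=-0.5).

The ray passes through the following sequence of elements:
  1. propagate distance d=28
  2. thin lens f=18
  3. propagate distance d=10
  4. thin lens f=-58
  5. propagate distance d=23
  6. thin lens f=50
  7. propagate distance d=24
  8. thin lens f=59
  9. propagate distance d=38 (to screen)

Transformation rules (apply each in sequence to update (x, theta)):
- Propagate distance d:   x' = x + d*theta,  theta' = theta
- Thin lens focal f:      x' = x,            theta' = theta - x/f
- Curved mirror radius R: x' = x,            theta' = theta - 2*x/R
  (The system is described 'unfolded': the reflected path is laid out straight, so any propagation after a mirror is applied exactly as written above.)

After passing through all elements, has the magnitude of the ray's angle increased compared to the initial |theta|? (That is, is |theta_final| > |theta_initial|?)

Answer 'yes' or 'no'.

Answer: no

Derivation:
Initial: x=-1.0000 theta=-0.5000
After 1 (propagate distance d=28): x=-15.0000 theta=-0.5000
After 2 (thin lens f=18): x=-15.0000 theta=1/3 (≈0.3333)
After 3 (propagate distance d=10): x=-35/3 (≈-11.6667) theta=1/3 (≈0.3333)
After 4 (thin lens f=-58): x=-35/3 (≈-11.6667) theta=23/174 (≈0.1322)
After 5 (propagate distance d=23): x=-1501/174 (≈-8.6264) theta=23/174 (≈0.1322)
After 6 (thin lens f=50): x=-1501/174 (≈-8.6264) theta=2651/8700 (≈0.3047)
After 7 (propagate distance d=24): x=-197/150 (≈-1.3133) theta=2651/8700 (≈0.3047)
After 8 (thin lens f=59): x=-197/150 (≈-1.3133) theta=11189/34220 (≈0.3270)
After 9 (propagate distance d=38 (to screen)): x=1425899/128325 (≈11.1116) theta=11189/34220 (≈0.3270)
|theta_initial|=0.5000 |theta_final|=11189/34220 (≈0.3270) -> not increased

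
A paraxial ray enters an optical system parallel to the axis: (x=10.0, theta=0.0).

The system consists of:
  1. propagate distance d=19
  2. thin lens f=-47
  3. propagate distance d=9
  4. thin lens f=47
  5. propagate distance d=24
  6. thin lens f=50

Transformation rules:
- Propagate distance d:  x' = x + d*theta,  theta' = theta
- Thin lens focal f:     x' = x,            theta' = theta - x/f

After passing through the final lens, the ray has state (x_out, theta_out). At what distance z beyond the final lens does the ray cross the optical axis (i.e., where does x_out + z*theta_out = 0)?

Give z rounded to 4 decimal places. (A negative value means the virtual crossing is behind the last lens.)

Initial: x=10.0000 theta=0.0000
After 1 (propagate distance d=19): x=10.0000 theta=0.0000
After 2 (thin lens f=-47): x=10.0000 theta=10/47 (≈0.2128)
After 3 (propagate distance d=9): x=560/47 (≈11.9149) theta=10/47 (≈0.2128)
After 4 (thin lens f=47): x=560/47 (≈11.9149) theta=-90/2209 (≈-0.0407)
After 5 (propagate distance d=24): x=24160/2209 (≈10.9371) theta=-90/2209 (≈-0.0407)
After 6 (thin lens f=50): x=24160/2209 (≈10.9371) theta=-2866/11045 (≈-0.2595)
z_focus = -x_out/theta_out = -(24160/2209)/(-2866/11045) = 60400/1433 ≈ 42.1493
Rounded to 4 decimal places: z = 42.1493

Answer: 42.1493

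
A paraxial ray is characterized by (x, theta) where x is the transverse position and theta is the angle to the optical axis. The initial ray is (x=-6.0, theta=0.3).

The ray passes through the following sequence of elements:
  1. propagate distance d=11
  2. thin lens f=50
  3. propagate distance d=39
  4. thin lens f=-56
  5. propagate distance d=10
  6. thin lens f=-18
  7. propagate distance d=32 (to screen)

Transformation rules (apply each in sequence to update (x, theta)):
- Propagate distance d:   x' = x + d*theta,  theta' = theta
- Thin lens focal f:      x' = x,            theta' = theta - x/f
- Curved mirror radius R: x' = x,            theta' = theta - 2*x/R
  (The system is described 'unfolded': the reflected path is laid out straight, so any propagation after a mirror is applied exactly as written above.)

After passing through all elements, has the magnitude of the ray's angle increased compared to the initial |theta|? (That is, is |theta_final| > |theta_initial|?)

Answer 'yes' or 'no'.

Answer: yes

Derivation:
Initial: x=-6.0000 theta=0.3000
After 1 (propagate distance d=11): x=-2.7000 theta=0.3000
After 2 (thin lens f=50): x=-2.7000 theta=0.3540
After 3 (propagate distance d=39): x=11.1060 theta=0.3540
After 4 (thin lens f=-56): x=11.1060 theta=3093/5600 (≈0.5523)
After 5 (propagate distance d=10): x=232809/14000 (≈16.6292) theta=3093/5600 (≈0.5523)
After 6 (thin lens f=-18): x=232809/14000 (≈16.6292) theta=8857/6000 (≈1.4762)
After 7 (propagate distance d=32 (to screen)): x=536479/8400 (≈63.8665) theta=8857/6000 (≈1.4762)
|theta_initial|=0.3000 |theta_final|=8857/6000 (≈1.4762) -> increased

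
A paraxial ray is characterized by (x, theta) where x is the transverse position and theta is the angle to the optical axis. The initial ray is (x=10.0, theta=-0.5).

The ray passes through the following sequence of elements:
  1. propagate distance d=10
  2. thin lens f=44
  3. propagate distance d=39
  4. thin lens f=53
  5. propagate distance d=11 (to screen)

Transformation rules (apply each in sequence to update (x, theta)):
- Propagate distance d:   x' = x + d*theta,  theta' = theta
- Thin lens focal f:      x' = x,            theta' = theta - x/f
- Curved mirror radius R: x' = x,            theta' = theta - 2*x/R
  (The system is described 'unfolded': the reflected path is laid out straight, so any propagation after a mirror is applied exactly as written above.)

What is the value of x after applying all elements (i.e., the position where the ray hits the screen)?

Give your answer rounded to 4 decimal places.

Initial: x=10.0000 theta=-0.5000
After 1 (propagate distance d=10): x=5.0000 theta=-0.5000
After 2 (thin lens f=44): x=5.0000 theta=-27/44 (≈-0.6136)
After 3 (propagate distance d=39): x=-833/44 (≈-18.9318) theta=-27/44 (≈-0.6136)
After 4 (thin lens f=53): x=-833/44 (≈-18.9318) theta=-299/1166 (≈-0.2564)
After 5 (propagate distance d=11 (to screen)): x=-50727/2332 (≈-21.7526) theta=-299/1166 (≈-0.2564)
Rounded to 4 decimal places: x = -21.7526

Answer: -21.7526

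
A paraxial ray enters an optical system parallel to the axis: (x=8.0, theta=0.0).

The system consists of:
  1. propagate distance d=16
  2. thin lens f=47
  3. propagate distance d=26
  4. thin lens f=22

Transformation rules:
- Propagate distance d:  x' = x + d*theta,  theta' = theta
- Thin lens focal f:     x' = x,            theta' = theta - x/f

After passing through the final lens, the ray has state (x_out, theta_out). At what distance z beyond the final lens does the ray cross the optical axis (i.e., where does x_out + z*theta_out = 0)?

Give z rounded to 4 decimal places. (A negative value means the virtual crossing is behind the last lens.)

Initial: x=8.0000 theta=0.0000
After 1 (propagate distance d=16): x=8.0000 theta=0.0000
After 2 (thin lens f=47): x=8.0000 theta=-8/47 (≈-0.1702)
After 3 (propagate distance d=26): x=168/47 (≈3.5745) theta=-8/47 (≈-0.1702)
After 4 (thin lens f=22): x=168/47 (≈3.5745) theta=-172/517 (≈-0.3327)
z_focus = -x_out/theta_out = -(168/47)/(-172/517) = 462/43 ≈ 10.7442
Rounded to 4 decimal places: z = 10.7442

Answer: 10.7442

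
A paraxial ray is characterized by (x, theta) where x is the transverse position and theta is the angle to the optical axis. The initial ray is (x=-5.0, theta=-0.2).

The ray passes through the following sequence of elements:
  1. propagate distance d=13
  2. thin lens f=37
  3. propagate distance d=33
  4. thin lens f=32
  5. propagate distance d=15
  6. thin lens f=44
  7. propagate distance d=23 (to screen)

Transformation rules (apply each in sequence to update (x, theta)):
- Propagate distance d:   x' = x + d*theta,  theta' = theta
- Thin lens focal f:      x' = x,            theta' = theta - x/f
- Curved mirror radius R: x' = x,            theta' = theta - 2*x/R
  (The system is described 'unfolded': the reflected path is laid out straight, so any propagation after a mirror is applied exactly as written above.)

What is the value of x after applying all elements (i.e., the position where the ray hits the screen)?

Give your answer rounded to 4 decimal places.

Answer: 3.6156

Derivation:
Initial: x=-5.0000 theta=-0.2000
After 1 (propagate distance d=13): x=-7.6000 theta=-0.2000
After 2 (thin lens f=37): x=-7.6000 theta=1/185 (≈0.0054)
After 3 (propagate distance d=33): x=-1373/185 (≈-7.4216) theta=1/185 (≈0.0054)
After 4 (thin lens f=32): x=-1373/185 (≈-7.4216) theta=281/1184 (≈0.2373)
After 5 (propagate distance d=15): x=-22861/5920 (≈-3.8617) theta=281/1184 (≈0.2373)
After 6 (thin lens f=44): x=-22861/5920 (≈-3.8617) theta=84681/260480 (≈0.3251)
After 7 (propagate distance d=23 (to screen)): x=941779/260480 (≈3.6156) theta=84681/260480 (≈0.3251)
Rounded to 4 decimal places: x = 3.6156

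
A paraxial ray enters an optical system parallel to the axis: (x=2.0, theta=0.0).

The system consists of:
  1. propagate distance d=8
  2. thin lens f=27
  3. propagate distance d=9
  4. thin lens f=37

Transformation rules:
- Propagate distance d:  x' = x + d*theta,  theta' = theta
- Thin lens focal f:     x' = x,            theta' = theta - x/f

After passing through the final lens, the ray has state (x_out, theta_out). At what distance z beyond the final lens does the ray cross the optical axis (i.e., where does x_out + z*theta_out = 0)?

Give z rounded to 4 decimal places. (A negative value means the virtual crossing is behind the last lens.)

Answer: 12.1091

Derivation:
Initial: x=2.0000 theta=0.0000
After 1 (propagate distance d=8): x=2.0000 theta=0.0000
After 2 (thin lens f=27): x=2.0000 theta=-2/27 (≈-0.0741)
After 3 (propagate distance d=9): x=4/3 (≈1.3333) theta=-2/27 (≈-0.0741)
After 4 (thin lens f=37): x=4/3 (≈1.3333) theta=-110/999 (≈-0.1101)
z_focus = -x_out/theta_out = -(4/3)/(-110/999) = 666/55 ≈ 12.1091
Rounded to 4 decimal places: z = 12.1091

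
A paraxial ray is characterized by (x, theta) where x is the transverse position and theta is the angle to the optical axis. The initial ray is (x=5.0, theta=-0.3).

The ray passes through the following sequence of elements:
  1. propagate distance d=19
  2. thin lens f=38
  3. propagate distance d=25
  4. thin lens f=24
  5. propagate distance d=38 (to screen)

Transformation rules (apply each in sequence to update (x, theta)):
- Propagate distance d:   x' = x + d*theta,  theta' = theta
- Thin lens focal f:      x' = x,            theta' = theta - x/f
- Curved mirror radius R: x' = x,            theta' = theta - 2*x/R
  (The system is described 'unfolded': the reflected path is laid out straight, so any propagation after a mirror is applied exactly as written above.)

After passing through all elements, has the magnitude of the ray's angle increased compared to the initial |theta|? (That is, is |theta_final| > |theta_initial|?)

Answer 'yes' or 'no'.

Answer: no

Derivation:
Initial: x=5.0000 theta=-0.3000
After 1 (propagate distance d=19): x=-0.7000 theta=-0.3000
After 2 (thin lens f=38): x=-0.7000 theta=-107/380 (≈-0.2816)
After 3 (propagate distance d=25): x=-2941/380 (≈-7.7395) theta=-107/380 (≈-0.2816)
After 4 (thin lens f=24): x=-2941/380 (≈-7.7395) theta=373/9120 (≈0.0409)
After 5 (propagate distance d=38 (to screen)): x=-5641/912 (≈-6.1853) theta=373/9120 (≈0.0409)
|theta_initial|=0.3000 |theta_final|=373/9120 (≈0.0409) -> not increased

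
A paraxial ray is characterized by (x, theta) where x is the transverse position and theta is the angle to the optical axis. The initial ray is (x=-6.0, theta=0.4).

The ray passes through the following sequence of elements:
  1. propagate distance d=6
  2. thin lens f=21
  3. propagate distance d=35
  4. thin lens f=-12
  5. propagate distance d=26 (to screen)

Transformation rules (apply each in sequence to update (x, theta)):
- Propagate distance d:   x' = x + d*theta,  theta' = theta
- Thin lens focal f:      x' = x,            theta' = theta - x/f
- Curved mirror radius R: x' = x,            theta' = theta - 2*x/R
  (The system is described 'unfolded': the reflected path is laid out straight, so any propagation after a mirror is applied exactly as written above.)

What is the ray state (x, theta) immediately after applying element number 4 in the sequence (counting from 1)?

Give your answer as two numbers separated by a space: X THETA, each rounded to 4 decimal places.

Initial: x=-6.0000 theta=0.4000
After 1 (propagate distance d=6): x=-3.6000 theta=0.4000
After 2 (thin lens f=21): x=-3.6000 theta=4/7 (≈0.5714)
After 3 (propagate distance d=35): x=16.4000 theta=4/7 (≈0.5714)
After 4 (thin lens f=-12): x=16.4000 theta=407/210 (≈1.9381)
Rounded to 4 decimal places: x = 16.4000, theta = 1.9381

Answer: 16.4000 1.9381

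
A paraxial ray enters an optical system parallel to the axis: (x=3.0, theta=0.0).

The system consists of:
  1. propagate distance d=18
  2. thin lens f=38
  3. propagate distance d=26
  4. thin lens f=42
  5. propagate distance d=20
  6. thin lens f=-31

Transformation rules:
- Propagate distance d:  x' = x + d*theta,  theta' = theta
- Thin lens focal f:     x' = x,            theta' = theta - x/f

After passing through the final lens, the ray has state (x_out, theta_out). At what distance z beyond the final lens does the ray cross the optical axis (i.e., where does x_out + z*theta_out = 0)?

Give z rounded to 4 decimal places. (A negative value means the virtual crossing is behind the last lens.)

Initial: x=3.0000 theta=0.0000
After 1 (propagate distance d=18): x=3.0000 theta=0.0000
After 2 (thin lens f=38): x=3.0000 theta=-3/38 (≈-0.0789)
After 3 (propagate distance d=26): x=18/19 (≈0.9474) theta=-3/38 (≈-0.0789)
After 4 (thin lens f=42): x=18/19 (≈0.9474) theta=-27/266 (≈-0.1015)
After 5 (propagate distance d=20): x=-144/133 (≈-1.0827) theta=-27/266 (≈-0.1015)
After 6 (thin lens f=-31): x=-144/133 (≈-1.0827) theta=-1125/8246 (≈-0.1364)
z_focus = -x_out/theta_out = -(-144/133)/(-1125/8246) = -7.9360
Rounded to 4 decimal places: z = -7.9360

Answer: -7.9360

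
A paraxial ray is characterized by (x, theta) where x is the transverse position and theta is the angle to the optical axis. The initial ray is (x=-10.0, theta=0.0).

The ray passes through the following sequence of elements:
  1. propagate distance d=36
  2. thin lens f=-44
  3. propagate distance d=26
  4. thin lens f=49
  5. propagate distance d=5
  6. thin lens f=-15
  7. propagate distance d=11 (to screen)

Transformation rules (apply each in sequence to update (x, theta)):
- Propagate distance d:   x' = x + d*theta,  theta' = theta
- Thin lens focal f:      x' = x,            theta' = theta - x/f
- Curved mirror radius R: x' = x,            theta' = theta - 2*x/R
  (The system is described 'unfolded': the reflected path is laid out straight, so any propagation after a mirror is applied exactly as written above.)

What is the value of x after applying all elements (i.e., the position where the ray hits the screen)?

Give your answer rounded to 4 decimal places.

Answer: -25.6602

Derivation:
Initial: x=-10.0000 theta=0.0000
After 1 (propagate distance d=36): x=-10.0000 theta=0.0000
After 2 (thin lens f=-44): x=-10.0000 theta=-5/22 (≈-0.2273)
After 3 (propagate distance d=26): x=-175/11 (≈-15.9091) theta=-5/22 (≈-0.2273)
After 4 (thin lens f=49): x=-175/11 (≈-15.9091) theta=15/154 (≈0.0974)
After 5 (propagate distance d=5): x=-2375/154 (≈-15.4221) theta=15/154 (≈0.0974)
After 6 (thin lens f=-15): x=-2375/154 (≈-15.4221) theta=-215/231 (≈-0.9307)
After 7 (propagate distance d=11 (to screen)): x=-11855/462 (≈-25.6602) theta=-215/231 (≈-0.9307)
Rounded to 4 decimal places: x = -25.6602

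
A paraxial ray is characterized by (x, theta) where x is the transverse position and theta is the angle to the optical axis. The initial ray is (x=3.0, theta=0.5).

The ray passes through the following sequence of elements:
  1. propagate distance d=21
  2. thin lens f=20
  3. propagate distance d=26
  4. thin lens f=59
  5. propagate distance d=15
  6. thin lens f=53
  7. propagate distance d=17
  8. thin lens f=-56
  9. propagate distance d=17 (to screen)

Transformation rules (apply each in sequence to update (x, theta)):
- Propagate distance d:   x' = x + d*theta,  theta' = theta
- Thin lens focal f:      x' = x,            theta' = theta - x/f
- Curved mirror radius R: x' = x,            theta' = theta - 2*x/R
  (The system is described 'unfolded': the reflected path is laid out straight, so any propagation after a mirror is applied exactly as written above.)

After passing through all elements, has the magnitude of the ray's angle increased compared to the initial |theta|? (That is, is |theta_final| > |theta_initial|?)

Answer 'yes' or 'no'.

Initial: x=3.0000 theta=0.5000
After 1 (propagate distance d=21): x=13.5000 theta=0.5000
After 2 (thin lens f=20): x=13.5000 theta=-0.1750
After 3 (propagate distance d=26): x=8.9500 theta=-0.1750
After 4 (thin lens f=59): x=8.9500 theta=-771/2360 (≈-0.3267)
After 5 (propagate distance d=15): x=9557/2360 (≈4.0496) theta=-771/2360 (≈-0.3267)
After 6 (thin lens f=53): x=9557/2360 (≈4.0496) theta=-2521/6254 (≈-0.4031)
After 7 (propagate distance d=17): x=-350619/125080 (≈-2.8032) theta=-2521/6254 (≈-0.4031)
After 8 (thin lens f=-56): x=-350619/125080 (≈-2.8032) theta=-3174139/7004480 (≈-0.4532)
After 9 (propagate distance d=17 (to screen)): x=-73595027/7004480 (≈-10.5069) theta=-3174139/7004480 (≈-0.4532)
|theta_initial|=0.5000 |theta_final|=3174139/7004480 (≈0.4532) -> not increased

Answer: no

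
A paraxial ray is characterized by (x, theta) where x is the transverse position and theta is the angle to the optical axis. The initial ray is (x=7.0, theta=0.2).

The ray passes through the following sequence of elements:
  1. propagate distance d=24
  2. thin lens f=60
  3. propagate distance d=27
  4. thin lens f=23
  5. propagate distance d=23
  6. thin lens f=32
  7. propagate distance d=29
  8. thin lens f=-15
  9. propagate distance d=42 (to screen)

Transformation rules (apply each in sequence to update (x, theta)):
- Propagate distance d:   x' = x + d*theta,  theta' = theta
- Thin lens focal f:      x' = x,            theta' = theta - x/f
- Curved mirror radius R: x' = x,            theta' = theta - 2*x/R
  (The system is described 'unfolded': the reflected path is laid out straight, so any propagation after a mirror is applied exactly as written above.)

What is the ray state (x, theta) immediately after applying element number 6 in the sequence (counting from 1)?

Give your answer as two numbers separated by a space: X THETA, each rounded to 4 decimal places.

Answer: 0.0767 -0.5160

Derivation:
Initial: x=7.0000 theta=0.2000
After 1 (propagate distance d=24): x=11.8000 theta=0.2000
After 2 (thin lens f=60): x=11.8000 theta=1/300 (≈0.0033)
After 3 (propagate distance d=27): x=11.8900 theta=1/300 (≈0.0033)
After 4 (thin lens f=23): x=11.8900 theta=-886/1725 (≈-0.5136)
After 5 (propagate distance d=23): x=23/300 (≈0.0767) theta=-886/1725 (≈-0.5136)
After 6 (thin lens f=32): x=23/300 (≈0.0767) theta=-37979/73600 (≈-0.5160)
Rounded to 4 decimal places: x = 0.0767, theta = -0.5160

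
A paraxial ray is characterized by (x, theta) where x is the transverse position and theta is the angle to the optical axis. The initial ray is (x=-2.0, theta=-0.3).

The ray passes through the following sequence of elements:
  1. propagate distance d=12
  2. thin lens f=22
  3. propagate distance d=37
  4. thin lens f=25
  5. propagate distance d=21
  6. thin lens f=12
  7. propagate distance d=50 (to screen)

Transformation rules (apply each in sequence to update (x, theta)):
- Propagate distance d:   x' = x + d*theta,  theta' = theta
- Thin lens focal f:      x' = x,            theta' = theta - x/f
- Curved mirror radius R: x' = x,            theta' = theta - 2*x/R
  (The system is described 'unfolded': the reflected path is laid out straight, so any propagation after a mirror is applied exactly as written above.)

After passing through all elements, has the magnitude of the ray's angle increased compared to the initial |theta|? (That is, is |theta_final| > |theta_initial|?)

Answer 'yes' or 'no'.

Initial: x=-2.0000 theta=-0.3000
After 1 (propagate distance d=12): x=-5.6000 theta=-0.3000
After 2 (thin lens f=22): x=-5.6000 theta=-1/22 (≈-0.0455)
After 3 (propagate distance d=37): x=-801/110 (≈-7.2818) theta=-1/22 (≈-0.0455)
After 4 (thin lens f=25): x=-801/110 (≈-7.2818) theta=338/1375 (≈0.2458)
After 5 (propagate distance d=21): x=-5829/2750 (≈-2.1196) theta=338/1375 (≈0.2458)
After 6 (thin lens f=12): x=-5829/2750 (≈-2.1196) theta=4647/11000 (≈0.4225)
After 7 (propagate distance d=50 (to screen)): x=104517/5500 (≈19.0031) theta=4647/11000 (≈0.4225)
|theta_initial|=0.3000 |theta_final|=4647/11000 (≈0.4225) -> increased

Answer: yes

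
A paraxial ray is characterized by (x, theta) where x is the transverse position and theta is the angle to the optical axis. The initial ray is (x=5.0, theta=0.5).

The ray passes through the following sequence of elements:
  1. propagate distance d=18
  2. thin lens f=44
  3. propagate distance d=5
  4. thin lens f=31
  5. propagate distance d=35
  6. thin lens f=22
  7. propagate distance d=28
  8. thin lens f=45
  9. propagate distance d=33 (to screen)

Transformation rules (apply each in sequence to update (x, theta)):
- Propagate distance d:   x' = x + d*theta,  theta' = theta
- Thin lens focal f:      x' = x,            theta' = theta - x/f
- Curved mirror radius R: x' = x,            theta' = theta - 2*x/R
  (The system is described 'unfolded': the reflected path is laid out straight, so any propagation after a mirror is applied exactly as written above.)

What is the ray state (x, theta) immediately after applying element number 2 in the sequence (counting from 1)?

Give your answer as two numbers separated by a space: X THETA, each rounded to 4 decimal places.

Initial: x=5.0000 theta=0.5000
After 1 (propagate distance d=18): x=14.0000 theta=0.5000
After 2 (thin lens f=44): x=14.0000 theta=2/11 (≈0.1818)
Rounded to 4 decimal places: x = 14.0000, theta = 0.1818

Answer: 14.0000 0.1818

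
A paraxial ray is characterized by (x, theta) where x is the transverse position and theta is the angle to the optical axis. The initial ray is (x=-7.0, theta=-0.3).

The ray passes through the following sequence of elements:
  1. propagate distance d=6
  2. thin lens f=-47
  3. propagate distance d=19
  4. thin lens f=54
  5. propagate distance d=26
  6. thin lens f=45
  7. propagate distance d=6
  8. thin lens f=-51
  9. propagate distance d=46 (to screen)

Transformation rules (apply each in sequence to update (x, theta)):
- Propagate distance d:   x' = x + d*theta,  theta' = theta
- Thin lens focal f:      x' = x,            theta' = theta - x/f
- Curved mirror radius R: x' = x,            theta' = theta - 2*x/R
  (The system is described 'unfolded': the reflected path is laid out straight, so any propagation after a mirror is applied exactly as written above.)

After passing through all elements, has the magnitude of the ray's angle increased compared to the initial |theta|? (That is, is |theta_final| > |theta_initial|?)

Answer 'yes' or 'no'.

Answer: no

Derivation:
Initial: x=-7.0000 theta=-0.3000
After 1 (propagate distance d=6): x=-8.8000 theta=-0.3000
After 2 (thin lens f=-47): x=-8.8000 theta=-229/470 (≈-0.4872)
After 3 (propagate distance d=19): x=-8487/470 (≈-18.0574) theta=-229/470 (≈-0.4872)
After 4 (thin lens f=54): x=-8487/470 (≈-18.0574) theta=-431/2820 (≈-0.1528)
After 5 (propagate distance d=26): x=-15532/705 (≈-22.0312) theta=-431/2820 (≈-0.1528)
After 6 (thin lens f=45): x=-15532/705 (≈-22.0312) theta=42733/126900 (≈0.3367)
After 7 (propagate distance d=6): x=-423227/21150 (≈-20.0107) theta=42733/126900 (≈0.3367)
After 8 (thin lens f=-51): x=-423227/21150 (≈-20.0107) theta=-119993/2157300 (≈-0.0556)
After 9 (propagate distance d=46 (to screen)): x=-12172208/539325 (≈-22.5693) theta=-119993/2157300 (≈-0.0556)
|theta_initial|=0.3000 |theta_final|=119993/2157300 (≈0.0556) -> not increased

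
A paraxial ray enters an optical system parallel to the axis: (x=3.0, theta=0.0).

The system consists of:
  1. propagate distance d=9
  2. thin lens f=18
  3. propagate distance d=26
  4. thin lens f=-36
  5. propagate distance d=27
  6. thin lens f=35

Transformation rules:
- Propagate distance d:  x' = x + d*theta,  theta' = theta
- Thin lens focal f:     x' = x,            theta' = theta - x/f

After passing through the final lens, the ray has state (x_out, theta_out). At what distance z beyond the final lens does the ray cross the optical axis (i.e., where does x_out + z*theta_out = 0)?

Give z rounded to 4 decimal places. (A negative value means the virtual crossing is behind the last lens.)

Initial: x=3.0000 theta=0.0000
After 1 (propagate distance d=9): x=3.0000 theta=0.0000
After 2 (thin lens f=18): x=3.0000 theta=-1/6 (≈-0.1667)
After 3 (propagate distance d=26): x=-4/3 (≈-1.3333) theta=-1/6 (≈-0.1667)
After 4 (thin lens f=-36): x=-4/3 (≈-1.3333) theta=-11/54 (≈-0.2037)
After 5 (propagate distance d=27): x=-41/6 (≈-6.8333) theta=-11/54 (≈-0.2037)
After 6 (thin lens f=35): x=-41/6 (≈-6.8333) theta=-8/945 (≈-0.0085)
z_focus = -x_out/theta_out = -(-41/6)/(-8/945) = -807.1875
Rounded to 4 decimal places: z = -807.1875

Answer: -807.1875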